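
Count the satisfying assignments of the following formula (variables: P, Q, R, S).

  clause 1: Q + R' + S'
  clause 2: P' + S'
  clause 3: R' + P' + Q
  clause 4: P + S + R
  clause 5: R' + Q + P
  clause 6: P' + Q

There are 2^4 = 16 truth assignments over (P, Q, R, S).
Check each against the 6 clauses (columns in the order P, Q, R, S):
  F F F F  ✗ fails (P + S + R)
  F F F T  ✓ satisfies all
  F F T F  ✗ fails (R' + Q + P)
  F F T T  ✗ fails (Q + R' + S')
  F T F F  ✗ fails (P + S + R)
  F T F T  ✓ satisfies all
  F T T F  ✓ satisfies all
  F T T T  ✓ satisfies all
  T F F F  ✗ fails (P' + Q)
  T F F T  ✗ fails (P' + S')
  T F T F  ✗ fails (R' + P' + Q)
  T F T T  ✗ fails (Q + R' + S')
  T T F F  ✓ satisfies all
  T T F T  ✗ fails (P' + S')
  T T T F  ✓ satisfies all
  T T T T  ✗ fails (P' + S')
6 of the 16 rows are models.

6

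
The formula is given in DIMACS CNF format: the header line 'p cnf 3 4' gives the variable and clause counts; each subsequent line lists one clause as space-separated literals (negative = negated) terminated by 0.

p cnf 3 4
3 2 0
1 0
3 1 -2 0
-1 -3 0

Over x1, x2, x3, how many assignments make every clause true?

There are 2^3 = 8 truth assignments over (x1, x2, x3).
Split on x1. With x1 = True, the clauses containing x1 are satisfied and ¬x1 drops from the rest; 1 of the 2^2 = 4 assignments to the other variables satisfy what remains.
With x1 = False, by the same count on the reduced clause set, 0 assignments work.
Total: 1 + 0 = 1.

1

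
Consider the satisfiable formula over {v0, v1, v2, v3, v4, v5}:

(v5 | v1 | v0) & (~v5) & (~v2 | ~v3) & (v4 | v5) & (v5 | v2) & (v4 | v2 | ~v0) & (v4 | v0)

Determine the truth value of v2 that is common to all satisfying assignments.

True

Suppose v2 = 0.
The clause (~v5) is unit, so v5 = 0.
That conflicts with the unit clause (v5).
So every satisfying assignment has v2 = True.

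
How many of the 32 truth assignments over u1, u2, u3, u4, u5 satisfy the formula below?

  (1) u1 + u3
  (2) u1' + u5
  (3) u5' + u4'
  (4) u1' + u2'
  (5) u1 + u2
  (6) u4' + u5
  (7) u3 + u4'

There are 2^5 = 32 truth assignments over (u1, u2, u3, u4, u5).
Split on u5. With u5 = 1, the clauses containing u5 are satisfied and u5' drops from the rest; 3 of the 2^4 = 16 assignments to the other variables satisfy what remains.
With u5 = 0, by the same count on the reduced clause set, 1 assignment works.
Total: 3 + 1 = 4.

4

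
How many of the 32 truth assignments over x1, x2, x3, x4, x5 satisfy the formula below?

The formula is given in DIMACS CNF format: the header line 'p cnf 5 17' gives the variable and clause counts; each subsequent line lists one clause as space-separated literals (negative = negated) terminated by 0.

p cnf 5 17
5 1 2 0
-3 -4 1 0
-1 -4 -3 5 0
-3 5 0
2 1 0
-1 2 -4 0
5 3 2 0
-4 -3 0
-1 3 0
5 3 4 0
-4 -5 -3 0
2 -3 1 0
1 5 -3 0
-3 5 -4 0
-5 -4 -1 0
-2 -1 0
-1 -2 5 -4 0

5

There are 2^5 = 32 truth assignments over (x1, x2, x3, x4, x5).
Split on x5. With x5 = True, the clauses containing x5 are satisfied and ¬x5 drops from the rest; 4 of the 2^4 = 16 assignments to the other variables satisfy what remains.
With x5 = False, by the same count on the reduced clause set, 1 assignment works.
(One model: x1=F, x2=T, x3=F, x4=F, x5=T.)
Total: 4 + 1 = 5.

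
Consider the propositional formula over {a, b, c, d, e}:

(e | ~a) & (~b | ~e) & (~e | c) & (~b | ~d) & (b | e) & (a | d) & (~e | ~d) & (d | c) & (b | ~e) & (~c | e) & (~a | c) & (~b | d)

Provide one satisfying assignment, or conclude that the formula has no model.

Try e = 1.
(~b) alone gives b = 0.
Now (b) is unsatisfied and unit — conflict.
That branch fails; take e = 0 instead.
(~a) alone gives a = 0.
(b) alone gives b = 1.
(~d) alone gives d = 0.
Now (d) is unsatisfied and unit — conflict.
Neither e = 1 nor e = 0 works.

UNSATISFIABLE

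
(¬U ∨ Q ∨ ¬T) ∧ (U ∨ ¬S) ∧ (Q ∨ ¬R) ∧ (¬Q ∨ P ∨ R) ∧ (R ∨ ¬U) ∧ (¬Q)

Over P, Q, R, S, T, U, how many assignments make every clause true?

There are 2^6 = 64 truth assignments over (P, Q, R, S, T, U).
Split on R. With R = True, the clauses containing R are satisfied and ¬R drops from the rest; 0 of the 2^5 = 32 assignments to the other variables satisfy what remains.
With R = False, by the same count on the reduced clause set, 4 assignments work.
Total: 0 + 4 = 4.

4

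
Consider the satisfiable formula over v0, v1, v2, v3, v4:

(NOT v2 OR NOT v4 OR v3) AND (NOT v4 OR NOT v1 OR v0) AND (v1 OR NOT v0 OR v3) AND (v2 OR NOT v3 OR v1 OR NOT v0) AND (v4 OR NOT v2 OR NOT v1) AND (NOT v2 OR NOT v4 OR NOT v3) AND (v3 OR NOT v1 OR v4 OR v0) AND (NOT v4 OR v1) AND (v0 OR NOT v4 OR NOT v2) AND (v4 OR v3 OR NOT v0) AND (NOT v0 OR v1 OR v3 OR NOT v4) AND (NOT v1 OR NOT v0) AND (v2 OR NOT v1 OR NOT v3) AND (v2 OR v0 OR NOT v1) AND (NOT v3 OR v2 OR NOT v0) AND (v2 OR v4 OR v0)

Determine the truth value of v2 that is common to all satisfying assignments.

True

Suppose v2 = false.
Suppose v4 = false.
From the singleton clause (v0), v0 = true.
From the singleton clause (v3), v3 = true.
But (NOT v3) is also a unit clause — contradiction.
That branch fails; take v4 = true instead.
From the singleton clause (v1), v1 = true.
From the singleton clause (v0), v0 = true.
But (NOT v0) is also a unit clause — contradiction.
Neither v4 = true nor v4 = false works.
So every satisfying assignment has v2 = True.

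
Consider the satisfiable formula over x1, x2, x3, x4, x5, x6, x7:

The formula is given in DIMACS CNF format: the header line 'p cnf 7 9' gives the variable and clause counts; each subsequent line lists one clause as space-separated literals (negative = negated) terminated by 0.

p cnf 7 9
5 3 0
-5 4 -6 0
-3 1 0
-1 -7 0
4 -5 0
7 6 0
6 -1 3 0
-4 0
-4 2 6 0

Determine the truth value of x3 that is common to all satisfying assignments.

True

Suppose x3 = False.
The clause (x5) is unit, so x5 = True.
The clause (x4) is unit, so x4 = True.
But (¬x4) is also a unit clause — contradiction.
So every satisfying assignment has x3 = True.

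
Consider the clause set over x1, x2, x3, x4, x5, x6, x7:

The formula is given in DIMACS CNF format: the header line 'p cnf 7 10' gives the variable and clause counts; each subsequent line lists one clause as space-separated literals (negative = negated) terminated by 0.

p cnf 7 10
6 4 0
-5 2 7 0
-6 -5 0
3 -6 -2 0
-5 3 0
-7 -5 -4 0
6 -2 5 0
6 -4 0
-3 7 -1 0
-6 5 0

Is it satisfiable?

Suppose x6 = True.
(¬x5) alone gives x5 = False.
That conflicts with the unit clause (x5).
Undo x6 and try x6 = False.
(x4) alone gives x4 = True.
That conflicts with the unit clause (¬x4).
Both values of x6 lead to a conflict.
No assignment satisfies every clause.

No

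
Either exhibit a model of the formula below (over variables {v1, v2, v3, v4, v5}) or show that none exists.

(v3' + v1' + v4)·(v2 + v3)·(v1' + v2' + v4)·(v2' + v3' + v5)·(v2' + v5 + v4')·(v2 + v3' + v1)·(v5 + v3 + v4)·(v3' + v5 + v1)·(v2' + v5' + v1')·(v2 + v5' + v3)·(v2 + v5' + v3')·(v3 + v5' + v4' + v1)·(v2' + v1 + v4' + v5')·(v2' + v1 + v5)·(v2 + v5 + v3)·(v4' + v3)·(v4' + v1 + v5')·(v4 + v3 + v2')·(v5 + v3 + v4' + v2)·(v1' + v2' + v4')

Try v2 = 1.
Try v1 = 0.
Unit clause (v5) forces v5 = 1.
Unit clause (v4') forces v4 = 0.
Unit clause (v3) forces v3 = 1.
Every clause now holds.

v1=0, v2=1, v3=1, v4=0, v5=1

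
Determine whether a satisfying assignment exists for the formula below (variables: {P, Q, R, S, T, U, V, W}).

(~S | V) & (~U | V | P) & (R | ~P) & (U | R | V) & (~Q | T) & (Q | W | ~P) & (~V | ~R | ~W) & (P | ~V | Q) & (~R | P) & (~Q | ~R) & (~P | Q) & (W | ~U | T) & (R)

No, unsatisfiable

Unit clause (R) forces R = 1.
Unit clause (P) forces P = 1.
Unit clause (~Q) forces Q = 0.
But (Q) is also a unit clause — contradiction.
No assignment satisfies every clause.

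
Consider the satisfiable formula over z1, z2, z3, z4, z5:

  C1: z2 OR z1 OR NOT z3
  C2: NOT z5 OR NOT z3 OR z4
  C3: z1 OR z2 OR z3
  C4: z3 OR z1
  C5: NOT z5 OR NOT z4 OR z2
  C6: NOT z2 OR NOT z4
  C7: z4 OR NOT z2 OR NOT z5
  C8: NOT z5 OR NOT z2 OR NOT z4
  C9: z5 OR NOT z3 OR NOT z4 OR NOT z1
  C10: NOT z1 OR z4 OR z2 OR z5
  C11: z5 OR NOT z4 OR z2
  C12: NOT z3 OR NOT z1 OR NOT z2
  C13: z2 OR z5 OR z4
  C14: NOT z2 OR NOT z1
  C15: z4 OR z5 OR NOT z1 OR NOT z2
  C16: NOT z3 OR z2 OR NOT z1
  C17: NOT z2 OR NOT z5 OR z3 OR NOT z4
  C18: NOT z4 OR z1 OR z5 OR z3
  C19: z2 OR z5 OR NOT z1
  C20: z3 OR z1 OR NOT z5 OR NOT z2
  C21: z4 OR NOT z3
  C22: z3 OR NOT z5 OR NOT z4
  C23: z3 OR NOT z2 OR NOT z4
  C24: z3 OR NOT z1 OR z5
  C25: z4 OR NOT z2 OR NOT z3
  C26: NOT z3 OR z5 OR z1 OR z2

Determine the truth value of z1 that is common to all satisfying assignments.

Suppose z1 = false.
Unit clause (z3) forces z3 = true.
Unit clause (z2) forces z2 = true.
Unit clause (NOT z4) forces z4 = false.
Now (z4) is unsatisfied and unit — conflict.
So every satisfying assignment has z1 = True.

True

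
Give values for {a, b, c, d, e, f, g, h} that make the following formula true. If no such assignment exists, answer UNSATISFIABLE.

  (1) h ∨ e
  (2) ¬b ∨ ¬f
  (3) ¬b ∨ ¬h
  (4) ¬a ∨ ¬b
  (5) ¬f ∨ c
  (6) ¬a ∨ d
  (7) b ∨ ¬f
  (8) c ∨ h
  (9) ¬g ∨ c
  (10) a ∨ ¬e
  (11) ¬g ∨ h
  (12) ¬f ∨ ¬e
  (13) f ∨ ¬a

Case h = True:
Unit clause (¬b) forces b = False.
Unit clause (¬f) forces f = False.
Unit clause (¬a) forces a = False.
Unit clause (¬e) forces e = False.
Case g = False:
All clauses hold; c, d can take either value.

a=False, b=False, c=True, d=True, e=False, f=False, g=False, h=True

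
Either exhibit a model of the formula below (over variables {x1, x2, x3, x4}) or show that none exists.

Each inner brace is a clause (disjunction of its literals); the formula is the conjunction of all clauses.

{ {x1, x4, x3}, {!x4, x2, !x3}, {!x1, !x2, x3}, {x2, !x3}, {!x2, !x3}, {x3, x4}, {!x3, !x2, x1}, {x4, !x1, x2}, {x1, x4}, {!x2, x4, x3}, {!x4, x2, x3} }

Case x2 = true:
The clause (!x3) is unit, so x3 = false.
The clause (!x1) is unit, so x1 = false.
The clause (x4) is unit, so x4 = true.
All clauses are satisfied.

x1 ↦ false, x2 ↦ true, x3 ↦ false, x4 ↦ true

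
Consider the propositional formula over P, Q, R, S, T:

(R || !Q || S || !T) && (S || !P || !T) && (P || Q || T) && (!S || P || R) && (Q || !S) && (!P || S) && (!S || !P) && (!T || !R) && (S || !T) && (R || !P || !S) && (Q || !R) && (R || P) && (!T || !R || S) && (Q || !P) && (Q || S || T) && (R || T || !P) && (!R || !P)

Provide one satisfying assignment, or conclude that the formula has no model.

P ↦ false; Q ↦ true; R ↦ true; S ↦ true; T ↦ false

Suppose Q = true.
Suppose P = false.
From the singleton clause (R), R = true.
From the singleton clause (!T), T = false.
No clause remains; S is free.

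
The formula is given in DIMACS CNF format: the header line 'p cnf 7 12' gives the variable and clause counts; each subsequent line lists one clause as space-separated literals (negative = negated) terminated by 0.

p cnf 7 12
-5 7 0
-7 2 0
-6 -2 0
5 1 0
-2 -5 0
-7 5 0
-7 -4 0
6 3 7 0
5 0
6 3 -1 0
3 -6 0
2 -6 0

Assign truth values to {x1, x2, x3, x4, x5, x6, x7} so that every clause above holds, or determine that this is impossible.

UNSATISFIABLE

(x5) alone gives x5 = True.
(x7) alone gives x7 = True.
(x2) alone gives x2 = True.
Now (¬x2) is unsatisfied and unit — conflict.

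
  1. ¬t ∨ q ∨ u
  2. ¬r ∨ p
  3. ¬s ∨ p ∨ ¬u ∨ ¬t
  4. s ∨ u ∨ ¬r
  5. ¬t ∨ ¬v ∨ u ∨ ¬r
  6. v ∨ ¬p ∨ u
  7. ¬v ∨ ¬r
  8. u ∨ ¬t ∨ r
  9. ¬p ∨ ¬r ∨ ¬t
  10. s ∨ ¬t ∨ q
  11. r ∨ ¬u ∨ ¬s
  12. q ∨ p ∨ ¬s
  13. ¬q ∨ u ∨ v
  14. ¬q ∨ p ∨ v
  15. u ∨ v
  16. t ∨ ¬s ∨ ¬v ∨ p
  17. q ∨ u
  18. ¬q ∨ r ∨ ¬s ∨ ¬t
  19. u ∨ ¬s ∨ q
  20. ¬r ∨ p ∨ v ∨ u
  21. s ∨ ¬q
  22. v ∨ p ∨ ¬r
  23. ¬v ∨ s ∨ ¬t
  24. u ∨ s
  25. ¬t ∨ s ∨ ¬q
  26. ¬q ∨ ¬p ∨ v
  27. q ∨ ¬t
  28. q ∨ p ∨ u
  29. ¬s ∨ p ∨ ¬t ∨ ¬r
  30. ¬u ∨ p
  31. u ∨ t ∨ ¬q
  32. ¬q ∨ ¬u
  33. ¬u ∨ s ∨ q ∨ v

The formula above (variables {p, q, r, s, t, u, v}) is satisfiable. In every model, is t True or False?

False

Suppose t = True.
Unit clause (q) forces q = True.
Unit clause (s) forces s = True.
Unit clause (r) forces r = True.
Unit clause (p) forces p = True.
That conflicts with the unit clause (¬p).
So every satisfying assignment has t = False.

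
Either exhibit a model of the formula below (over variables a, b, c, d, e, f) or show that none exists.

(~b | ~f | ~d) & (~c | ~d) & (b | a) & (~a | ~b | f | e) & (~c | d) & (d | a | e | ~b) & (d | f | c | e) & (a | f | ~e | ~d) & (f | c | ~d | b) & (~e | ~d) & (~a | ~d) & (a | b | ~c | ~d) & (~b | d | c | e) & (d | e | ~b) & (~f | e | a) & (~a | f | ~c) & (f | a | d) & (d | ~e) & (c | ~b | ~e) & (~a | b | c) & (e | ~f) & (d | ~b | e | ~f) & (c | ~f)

Case c = 0:
Unit clause (~f) forces f = 0.
Case b = 1:
Unit clause (~e) forces e = 0.
Unit clause (~a) forces a = 0.
Unit clause (d) forces d = 1.
Every clause now holds.

a=0,  b=1,  c=0,  d=1,  e=0,  f=0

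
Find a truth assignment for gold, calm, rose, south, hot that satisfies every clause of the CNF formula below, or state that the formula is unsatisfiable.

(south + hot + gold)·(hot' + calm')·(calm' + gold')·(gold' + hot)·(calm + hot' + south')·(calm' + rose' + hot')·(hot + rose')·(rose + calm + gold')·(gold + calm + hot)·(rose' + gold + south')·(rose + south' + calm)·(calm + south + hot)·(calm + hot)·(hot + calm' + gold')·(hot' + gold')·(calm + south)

Branch on hot: set hot = 0.
The clause (gold') is unit, so gold = 0.
The clause (south) is unit, so south = 1.
The clause (rose') is unit, so rose = 0.
The clause (calm) is unit, so calm = 1.
This assignment satisfies each clause.

gold=0,  calm=1,  rose=0,  south=1,  hot=0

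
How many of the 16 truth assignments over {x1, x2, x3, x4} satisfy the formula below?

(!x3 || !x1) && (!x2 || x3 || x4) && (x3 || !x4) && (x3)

There are 2^4 = 16 truth assignments over (x1, x2, x3, x4).
Check each against the 4 clauses (columns in the order x1, x2, x3, x4):
  F F F F  ✗ fails (x3)
  F F F T  ✗ fails (x3 || !x4)
  F F T F  ✓ satisfies all
  F F T T  ✓ satisfies all
  F T F F  ✗ fails (!x2 || x3 || x4)
  F T F T  ✗ fails (x3 || !x4)
  F T T F  ✓ satisfies all
  F T T T  ✓ satisfies all
  T F F F  ✗ fails (x3)
  T F F T  ✗ fails (x3 || !x4)
  T F T F  ✗ fails (!x3 || !x1)
  T F T T  ✗ fails (!x3 || !x1)
  T T F F  ✗ fails (!x2 || x3 || x4)
  T T F T  ✗ fails (x3 || !x4)
  T T T F  ✗ fails (!x3 || !x1)
  T T T T  ✗ fails (!x3 || !x1)
4 of the 16 rows are models.

4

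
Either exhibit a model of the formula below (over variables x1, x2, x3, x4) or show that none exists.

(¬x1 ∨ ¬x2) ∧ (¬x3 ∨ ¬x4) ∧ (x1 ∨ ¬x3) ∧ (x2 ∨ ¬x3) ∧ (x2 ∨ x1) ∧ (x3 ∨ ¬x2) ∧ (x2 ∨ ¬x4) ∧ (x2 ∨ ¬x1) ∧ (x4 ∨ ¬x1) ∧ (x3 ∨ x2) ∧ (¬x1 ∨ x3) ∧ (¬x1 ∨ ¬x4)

Case x1 = False:
From the singleton clause (¬x3), x3 = False.
From the singleton clause (x2), x2 = True.
But (¬x2) is also a unit clause — contradiction.
Undo x1 and try x1 = True.
From the singleton clause (¬x2), x2 = False.
But (x2) is also a unit clause — contradiction.
Both values of x1 lead to a conflict.

UNSATISFIABLE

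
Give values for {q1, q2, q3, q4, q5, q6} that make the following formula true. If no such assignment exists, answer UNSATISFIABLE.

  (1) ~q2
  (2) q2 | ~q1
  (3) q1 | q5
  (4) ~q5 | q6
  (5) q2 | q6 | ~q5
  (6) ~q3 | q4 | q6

From the singleton clause (~q2), q2 = 0.
From the singleton clause (~q1), q1 = 0.
From the singleton clause (q5), q5 = 1.
From the singleton clause (q6), q6 = 1.
Every clause is now satisfied; q3, q4 are unconstrained.

q1 ↦ 0; q2 ↦ 0; q3 ↦ 0; q4 ↦ 0; q5 ↦ 1; q6 ↦ 1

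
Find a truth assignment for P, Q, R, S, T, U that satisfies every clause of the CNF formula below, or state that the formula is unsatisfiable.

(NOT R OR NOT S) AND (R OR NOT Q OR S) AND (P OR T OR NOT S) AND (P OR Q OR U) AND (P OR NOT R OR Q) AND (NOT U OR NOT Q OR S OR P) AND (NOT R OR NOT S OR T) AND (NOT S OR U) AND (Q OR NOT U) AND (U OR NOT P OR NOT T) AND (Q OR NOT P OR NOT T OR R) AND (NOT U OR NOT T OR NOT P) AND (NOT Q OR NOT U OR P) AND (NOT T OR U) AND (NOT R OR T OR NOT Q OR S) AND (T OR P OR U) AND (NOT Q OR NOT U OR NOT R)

Try R = true.
From the singleton clause (NOT S), S = false.
Try P = true.
Try Q = false.
From the singleton clause (NOT U), U = false.
From the singleton clause (NOT T), T = false.
This assignment satisfies each clause.

P: true; Q: false; R: true; S: false; T: false; U: false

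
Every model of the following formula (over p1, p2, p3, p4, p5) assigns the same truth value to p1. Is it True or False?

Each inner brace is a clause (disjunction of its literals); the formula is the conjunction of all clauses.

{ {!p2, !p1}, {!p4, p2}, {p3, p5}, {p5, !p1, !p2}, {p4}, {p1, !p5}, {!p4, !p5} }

False

Suppose p1 = true.
The clause (!p2) is unit, so p2 = false.
The clause (!p4) is unit, so p4 = false.
Now (p4) is unsatisfied and unit — conflict.
So every satisfying assignment has p1 = False.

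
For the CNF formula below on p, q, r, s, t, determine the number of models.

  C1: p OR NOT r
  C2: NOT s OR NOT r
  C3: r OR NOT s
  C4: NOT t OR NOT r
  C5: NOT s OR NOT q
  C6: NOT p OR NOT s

There are 2^5 = 32 truth assignments over (p, q, r, s, t).
Split on q. With q = true, the clauses containing q are satisfied and NOT q drops from the rest; 5 of the 2^4 = 16 assignments to the other variables satisfy what remains.
With q = false, by the same count on the reduced clause set, 5 assignments work.
Total: 5 + 5 = 10.

10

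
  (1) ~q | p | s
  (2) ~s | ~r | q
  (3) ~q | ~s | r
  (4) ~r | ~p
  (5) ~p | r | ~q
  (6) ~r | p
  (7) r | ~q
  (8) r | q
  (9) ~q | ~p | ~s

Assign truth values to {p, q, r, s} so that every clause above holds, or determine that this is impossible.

UNSATISFIABLE

Case r = 0:
(~q) alone gives q = 0.
Now (q) is unsatisfied and unit — conflict.
Backtrack on r: now try r = 1.
(~p) alone gives p = 0.
Now (p) is unsatisfied and unit — conflict.
Either choice for r ends in contradiction.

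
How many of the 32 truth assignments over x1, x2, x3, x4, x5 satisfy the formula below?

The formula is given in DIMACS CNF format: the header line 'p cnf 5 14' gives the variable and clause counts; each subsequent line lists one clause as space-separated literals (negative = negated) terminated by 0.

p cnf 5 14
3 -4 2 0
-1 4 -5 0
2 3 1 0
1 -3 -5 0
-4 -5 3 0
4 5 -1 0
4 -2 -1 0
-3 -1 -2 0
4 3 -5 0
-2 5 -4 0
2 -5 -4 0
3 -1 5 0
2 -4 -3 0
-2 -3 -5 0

3

There are 2^5 = 32 truth assignments over (x1, x2, x3, x4, x5).
Split on x4. With x4 = True, the clauses containing x4 are satisfied and ¬x4 drops from the rest; 0 of the 2^4 = 16 assignments to the other variables satisfy what remains.
With x4 = False, by the same count on the reduced clause set, 3 assignments work.
Total: 0 + 3 = 3.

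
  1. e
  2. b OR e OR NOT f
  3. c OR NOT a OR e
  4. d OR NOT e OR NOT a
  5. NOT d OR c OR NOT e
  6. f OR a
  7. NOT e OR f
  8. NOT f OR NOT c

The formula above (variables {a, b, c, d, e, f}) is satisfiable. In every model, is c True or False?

False

Suppose c = true.
(e) alone gives e = true.
(f) alone gives f = true.
But (NOT f) is also a unit clause — contradiction.
So every satisfying assignment has c = False.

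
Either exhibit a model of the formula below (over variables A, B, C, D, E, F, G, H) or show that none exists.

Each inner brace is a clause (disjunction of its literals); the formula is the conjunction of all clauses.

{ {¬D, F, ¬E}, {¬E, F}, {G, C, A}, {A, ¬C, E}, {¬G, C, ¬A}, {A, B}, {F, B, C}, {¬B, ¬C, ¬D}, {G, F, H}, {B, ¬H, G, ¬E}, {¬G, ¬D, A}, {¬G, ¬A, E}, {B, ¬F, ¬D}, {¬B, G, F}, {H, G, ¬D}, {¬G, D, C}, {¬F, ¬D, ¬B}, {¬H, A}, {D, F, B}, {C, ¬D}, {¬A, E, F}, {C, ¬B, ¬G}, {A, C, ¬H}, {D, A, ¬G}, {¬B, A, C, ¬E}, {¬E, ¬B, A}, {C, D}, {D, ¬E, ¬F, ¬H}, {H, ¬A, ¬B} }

A=True; B=False; C=True; D=False; E=False; F=True; G=False; H=False

Try E = False.
Try A = True.
Unit clause (¬G) forces G = False.
Unit clause (F) forces F = True.
Try B = False.
Unit clause (¬D) forces D = False.
Unit clause (C) forces C = True.
All clauses hold; H can take either value.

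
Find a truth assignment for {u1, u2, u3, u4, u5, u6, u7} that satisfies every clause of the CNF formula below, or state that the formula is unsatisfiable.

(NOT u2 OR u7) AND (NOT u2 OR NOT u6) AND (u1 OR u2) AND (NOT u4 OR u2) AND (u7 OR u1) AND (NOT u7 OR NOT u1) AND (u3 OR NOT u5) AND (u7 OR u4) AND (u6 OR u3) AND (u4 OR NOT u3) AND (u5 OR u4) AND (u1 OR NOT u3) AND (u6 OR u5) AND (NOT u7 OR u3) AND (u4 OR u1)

UNSATISFIABLE

Case u2 = false:
The clause (u1) is unit, so u1 = true.
The clause (NOT u4) is unit, so u4 = false.
The clause (NOT u7) is unit, so u7 = false.
That conflicts with the unit clause (u7).
Undo u2 and try u2 = true.
The clause (u7) is unit, so u7 = true.
The clause (NOT u6) is unit, so u6 = false.
The clause (NOT u1) is unit, so u1 = false.
The clause (u3) is unit, so u3 = true.
That conflicts with the unit clause (NOT u3).
Either choice for u2 ends in contradiction.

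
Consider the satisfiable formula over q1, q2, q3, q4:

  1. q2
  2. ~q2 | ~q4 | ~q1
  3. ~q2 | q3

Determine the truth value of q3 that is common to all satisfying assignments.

True

Suppose q3 = 0.
(q2) alone gives q2 = 1.
But (~q2) is also a unit clause — contradiction.
So every satisfying assignment has q3 = True.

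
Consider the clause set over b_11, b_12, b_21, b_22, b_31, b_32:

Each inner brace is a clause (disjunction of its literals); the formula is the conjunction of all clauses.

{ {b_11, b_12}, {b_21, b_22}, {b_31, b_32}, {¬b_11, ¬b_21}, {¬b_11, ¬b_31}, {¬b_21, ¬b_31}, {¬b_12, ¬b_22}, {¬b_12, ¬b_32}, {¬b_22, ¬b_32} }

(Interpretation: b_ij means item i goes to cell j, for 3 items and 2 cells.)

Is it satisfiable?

Try b_11 = True.
Unit clause (¬b_21) forces b_21 = False.
Unit clause (b_22) forces b_22 = True.
Unit clause (¬b_31) forces b_31 = False.
Unit clause (b_32) forces b_32 = True.
That conflicts with the unit clause (¬b_32).
So b_11 must be the other value — set b_11 = False.
Unit clause (b_12) forces b_12 = True.
Unit clause (¬b_22) forces b_22 = False.
Unit clause (b_21) forces b_21 = True.
Unit clause (¬b_31) forces b_31 = False.
Unit clause (b_32) forces b_32 = True.
That conflicts with the unit clause (¬b_32).
Neither b_11 = True nor b_11 = False works.
No assignment satisfies every clause.

Unsatisfiable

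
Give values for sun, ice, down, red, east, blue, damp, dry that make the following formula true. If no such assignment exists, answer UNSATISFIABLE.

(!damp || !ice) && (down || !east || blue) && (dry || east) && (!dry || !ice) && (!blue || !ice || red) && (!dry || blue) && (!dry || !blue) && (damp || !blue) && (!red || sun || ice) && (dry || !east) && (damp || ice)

UNSATISFIABLE

Branch on damp: set damp = false.
From the singleton clause (!blue), blue = false.
From the singleton clause (!dry), dry = false.
From the singleton clause (east), east = true.
Now (!east) is unsatisfied and unit — conflict.
Undo damp and try damp = true.
From the singleton clause (!ice), ice = false.
Branch on dry: set dry = true.
From the singleton clause (blue), blue = true.
Now (!blue) is unsatisfied and unit — conflict.
Undo dry and try dry = false.
From the singleton clause (east), east = true.
Now (!east) is unsatisfied and unit — conflict.
Both values of dry lead to a conflict.
Both values of damp lead to a conflict.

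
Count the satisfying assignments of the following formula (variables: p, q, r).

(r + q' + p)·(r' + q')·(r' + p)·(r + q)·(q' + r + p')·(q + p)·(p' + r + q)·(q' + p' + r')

There are 2^3 = 8 truth assignments over (p, q, r).
Split on q. With q = 1, the clauses containing q are satisfied and q' drops from the rest; 0 of the 2^2 = 4 assignments to the other variables satisfy what remains.
With q = 0, by the same count on the reduced clause set, 1 assignment works.
(One model: p=T, q=F, r=T.)
Total: 0 + 1 = 1.

1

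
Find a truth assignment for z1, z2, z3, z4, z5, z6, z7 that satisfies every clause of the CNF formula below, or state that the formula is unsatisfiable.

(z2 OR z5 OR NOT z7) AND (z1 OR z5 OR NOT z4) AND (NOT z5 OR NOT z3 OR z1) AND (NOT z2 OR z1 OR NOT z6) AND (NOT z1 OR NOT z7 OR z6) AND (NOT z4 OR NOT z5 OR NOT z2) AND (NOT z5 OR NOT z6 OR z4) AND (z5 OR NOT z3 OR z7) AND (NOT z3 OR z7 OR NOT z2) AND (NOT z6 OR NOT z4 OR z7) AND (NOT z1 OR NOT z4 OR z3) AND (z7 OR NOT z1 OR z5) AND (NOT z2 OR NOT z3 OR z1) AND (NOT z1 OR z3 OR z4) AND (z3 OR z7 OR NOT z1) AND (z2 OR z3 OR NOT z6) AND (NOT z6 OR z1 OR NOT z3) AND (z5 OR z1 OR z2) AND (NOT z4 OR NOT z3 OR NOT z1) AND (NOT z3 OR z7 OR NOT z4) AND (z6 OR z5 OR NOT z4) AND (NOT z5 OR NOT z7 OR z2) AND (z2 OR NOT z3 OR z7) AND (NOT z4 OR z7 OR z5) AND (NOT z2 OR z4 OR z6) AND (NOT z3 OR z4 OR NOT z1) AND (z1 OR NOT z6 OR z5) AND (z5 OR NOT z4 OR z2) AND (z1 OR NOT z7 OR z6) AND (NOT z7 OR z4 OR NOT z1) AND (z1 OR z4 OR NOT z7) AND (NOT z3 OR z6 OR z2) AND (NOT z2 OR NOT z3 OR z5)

z1 ↦ false, z2 ↦ false, z3 ↦ false, z4 ↦ true, z5 ↦ true, z6 ↦ false, z7 ↦ false

Try z2 = false.
Try z5 = true.
From the singleton clause (NOT z7), z7 = false.
From the singleton clause (NOT z3), z3 = false.
From the singleton clause (NOT z1), z1 = false.
From the singleton clause (NOT z6), z6 = false.
Every clause is now satisfied; z4 is unconstrained.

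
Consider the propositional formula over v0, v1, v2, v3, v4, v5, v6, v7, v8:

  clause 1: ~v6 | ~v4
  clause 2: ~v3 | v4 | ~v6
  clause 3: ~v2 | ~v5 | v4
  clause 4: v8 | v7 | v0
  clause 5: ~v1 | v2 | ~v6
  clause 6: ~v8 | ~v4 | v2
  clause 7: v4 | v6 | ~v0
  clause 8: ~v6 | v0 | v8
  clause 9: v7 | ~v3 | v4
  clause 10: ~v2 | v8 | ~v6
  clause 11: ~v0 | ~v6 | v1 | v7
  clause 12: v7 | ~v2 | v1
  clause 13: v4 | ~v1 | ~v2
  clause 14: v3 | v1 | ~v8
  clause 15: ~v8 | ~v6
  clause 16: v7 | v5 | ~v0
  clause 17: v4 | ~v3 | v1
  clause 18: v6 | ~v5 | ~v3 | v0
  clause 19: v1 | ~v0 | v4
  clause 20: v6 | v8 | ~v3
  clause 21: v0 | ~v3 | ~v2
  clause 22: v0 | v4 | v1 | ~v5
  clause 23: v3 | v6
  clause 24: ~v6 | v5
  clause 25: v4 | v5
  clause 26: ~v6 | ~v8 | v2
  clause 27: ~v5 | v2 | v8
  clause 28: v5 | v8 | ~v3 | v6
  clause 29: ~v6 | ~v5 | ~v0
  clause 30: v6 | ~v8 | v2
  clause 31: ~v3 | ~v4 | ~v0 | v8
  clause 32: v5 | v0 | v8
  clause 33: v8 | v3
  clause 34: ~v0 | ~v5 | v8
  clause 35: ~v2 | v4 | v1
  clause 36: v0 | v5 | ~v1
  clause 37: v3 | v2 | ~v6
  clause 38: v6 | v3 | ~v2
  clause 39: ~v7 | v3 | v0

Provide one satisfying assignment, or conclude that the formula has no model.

Case v6 = 0:
The clause (v3) is unit, so v3 = 1.
The clause (v8) is unit, so v8 = 1.
The clause (v2) is unit, so v2 = 1.
The clause (v0) is unit, so v0 = 1.
The clause (v4) is unit, so v4 = 1.
Case v7 = 1:
All clauses hold; v1, v5 can take either value.

v0: 1, v1: 1, v2: 1, v3: 1, v4: 1, v5: 1, v6: 0, v7: 1, v8: 1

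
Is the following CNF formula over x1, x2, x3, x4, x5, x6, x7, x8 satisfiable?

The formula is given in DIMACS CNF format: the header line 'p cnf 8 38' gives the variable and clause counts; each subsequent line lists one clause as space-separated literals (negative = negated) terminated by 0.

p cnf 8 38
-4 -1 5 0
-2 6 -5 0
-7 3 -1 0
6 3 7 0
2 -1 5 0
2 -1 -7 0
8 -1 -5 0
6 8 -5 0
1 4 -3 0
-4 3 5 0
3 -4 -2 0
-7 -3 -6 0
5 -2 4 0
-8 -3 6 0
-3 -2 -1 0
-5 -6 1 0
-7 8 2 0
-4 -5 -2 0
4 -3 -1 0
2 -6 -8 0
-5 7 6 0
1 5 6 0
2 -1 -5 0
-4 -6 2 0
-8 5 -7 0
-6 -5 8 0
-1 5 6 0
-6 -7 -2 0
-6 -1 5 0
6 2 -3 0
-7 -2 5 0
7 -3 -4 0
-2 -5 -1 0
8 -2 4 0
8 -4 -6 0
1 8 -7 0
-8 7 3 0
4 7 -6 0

Suppose x4 = True.
Suppose x1 = False.
Suppose x3 = False.
The clause (x5) is unit, so x5 = True.
The clause (¬x2) is unit, so x2 = False.
The clause (¬x6) is unit, so x6 = False.
The clause (x7) is unit, so x7 = True.
The clause (x8) is unit, so x8 = True.
All clauses are satisfied.
A satisfying assignment: x1=False,  x2=False,  x3=False,  x4=True,  x5=True,  x6=False,  x7=True,  x8=True.

Satisfiable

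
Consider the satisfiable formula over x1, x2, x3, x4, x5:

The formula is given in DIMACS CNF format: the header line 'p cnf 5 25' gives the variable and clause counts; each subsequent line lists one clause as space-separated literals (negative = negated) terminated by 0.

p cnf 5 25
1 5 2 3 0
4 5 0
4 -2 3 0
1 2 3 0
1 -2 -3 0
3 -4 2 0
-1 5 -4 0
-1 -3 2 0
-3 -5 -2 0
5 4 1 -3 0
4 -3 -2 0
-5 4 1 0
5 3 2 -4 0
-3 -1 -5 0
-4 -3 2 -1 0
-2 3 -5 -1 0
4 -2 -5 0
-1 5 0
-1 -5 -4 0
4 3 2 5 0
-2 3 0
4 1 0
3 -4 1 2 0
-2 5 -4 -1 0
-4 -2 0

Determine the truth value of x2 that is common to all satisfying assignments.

False

Suppose x2 = True.
The clause (x3) is unit, so x3 = True.
The clause (x1) is unit, so x1 = True.
The clause (¬x5) is unit, so x5 = False.
Now (x5) is unsatisfied and unit — conflict.
So every satisfying assignment has x2 = False.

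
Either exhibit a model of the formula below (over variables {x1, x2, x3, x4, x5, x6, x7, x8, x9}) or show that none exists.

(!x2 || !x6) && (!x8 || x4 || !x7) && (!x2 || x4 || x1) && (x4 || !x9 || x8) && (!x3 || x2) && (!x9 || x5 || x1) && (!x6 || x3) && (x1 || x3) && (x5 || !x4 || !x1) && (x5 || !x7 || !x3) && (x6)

Unit clause (x6) forces x6 = true.
Unit clause (!x2) forces x2 = false.
Unit clause (!x3) forces x3 = false.
That conflicts with the unit clause (x3).

UNSATISFIABLE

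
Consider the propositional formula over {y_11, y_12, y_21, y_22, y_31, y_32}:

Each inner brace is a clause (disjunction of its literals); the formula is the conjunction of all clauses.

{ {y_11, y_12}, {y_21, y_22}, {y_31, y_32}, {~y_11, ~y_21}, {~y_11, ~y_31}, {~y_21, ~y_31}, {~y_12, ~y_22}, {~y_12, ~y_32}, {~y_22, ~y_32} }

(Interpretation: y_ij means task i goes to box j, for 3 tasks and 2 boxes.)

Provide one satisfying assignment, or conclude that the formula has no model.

Try y_11 = 1.
Unit clause (~y_21) forces y_21 = 0.
Unit clause (y_22) forces y_22 = 1.
Unit clause (~y_31) forces y_31 = 0.
Unit clause (y_32) forces y_32 = 1.
Now (~y_32) is unsatisfied and unit — conflict.
So y_11 must be the other value — set y_11 = 0.
Unit clause (y_12) forces y_12 = 1.
Unit clause (~y_22) forces y_22 = 0.
Unit clause (y_21) forces y_21 = 1.
Unit clause (~y_31) forces y_31 = 0.
Unit clause (y_32) forces y_32 = 1.
Now (~y_32) is unsatisfied and unit — conflict.
Both values of y_11 lead to a conflict.

UNSATISFIABLE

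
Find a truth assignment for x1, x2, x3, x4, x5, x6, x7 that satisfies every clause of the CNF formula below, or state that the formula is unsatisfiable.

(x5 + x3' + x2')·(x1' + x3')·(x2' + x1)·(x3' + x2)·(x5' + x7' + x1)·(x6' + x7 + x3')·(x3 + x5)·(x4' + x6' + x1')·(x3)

From the singleton clause (x3), x3 = 1.
From the singleton clause (x1'), x1 = 0.
From the singleton clause (x2'), x2 = 0.
But (x2) is also a unit clause — contradiction.

UNSATISFIABLE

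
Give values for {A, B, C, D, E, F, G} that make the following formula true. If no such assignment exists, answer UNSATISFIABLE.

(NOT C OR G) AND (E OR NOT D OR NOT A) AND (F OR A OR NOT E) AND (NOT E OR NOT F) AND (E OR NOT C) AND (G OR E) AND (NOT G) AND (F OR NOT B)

The clause (NOT G) is unit, so G = false.
The clause (NOT C) is unit, so C = false.
The clause (E) is unit, so E = true.
The clause (NOT F) is unit, so F = false.
The clause (A) is unit, so A = true.
The clause (NOT B) is unit, so B = false.
No clause remains; D is free.

A ↦ true; B ↦ false; C ↦ false; D ↦ true; E ↦ true; F ↦ false; G ↦ false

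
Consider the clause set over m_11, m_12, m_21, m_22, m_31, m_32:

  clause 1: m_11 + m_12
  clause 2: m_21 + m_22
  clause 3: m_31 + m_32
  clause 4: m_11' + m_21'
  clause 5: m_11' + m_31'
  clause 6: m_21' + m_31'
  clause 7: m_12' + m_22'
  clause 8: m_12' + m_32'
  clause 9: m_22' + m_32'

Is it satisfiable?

No

Branch on m_11: set m_11 = 1.
The clause (m_21') is unit, so m_21 = 0.
The clause (m_22) is unit, so m_22 = 1.
The clause (m_31') is unit, so m_31 = 0.
The clause (m_32) is unit, so m_32 = 1.
Now (m_32') is unsatisfied and unit — conflict.
Undo m_11 and try m_11 = 0.
The clause (m_12) is unit, so m_12 = 1.
The clause (m_22') is unit, so m_22 = 0.
The clause (m_21) is unit, so m_21 = 1.
The clause (m_31') is unit, so m_31 = 0.
The clause (m_32) is unit, so m_32 = 1.
Now (m_32') is unsatisfied and unit — conflict.
Both values of m_11 lead to a conflict.
No assignment satisfies every clause.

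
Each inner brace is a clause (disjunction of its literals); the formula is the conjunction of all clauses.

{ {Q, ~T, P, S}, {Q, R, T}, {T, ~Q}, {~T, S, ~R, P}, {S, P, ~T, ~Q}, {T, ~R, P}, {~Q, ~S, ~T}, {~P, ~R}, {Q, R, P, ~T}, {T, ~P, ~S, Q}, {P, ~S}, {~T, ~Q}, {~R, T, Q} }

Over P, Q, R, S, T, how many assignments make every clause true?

There are 2^5 = 32 truth assignments over (P, Q, R, S, T).
Split on P. With P = 1, the clauses containing P are satisfied and ~P drops from the rest; 2 of the 2^4 = 16 assignments to the other variables satisfy what remains.
With P = 0, by the same count on the reduced clause set, 0 assignments work.
Total: 2 + 0 = 2.

2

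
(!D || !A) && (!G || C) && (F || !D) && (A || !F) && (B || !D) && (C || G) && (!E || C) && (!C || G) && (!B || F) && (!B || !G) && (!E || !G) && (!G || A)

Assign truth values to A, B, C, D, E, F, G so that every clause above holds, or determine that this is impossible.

Suppose D = false.
Suppose G = true.
(C) alone gives C = true.
(!B) alone gives B = false.
(!E) alone gives E = false.
(A) alone gives A = true.
All clauses hold; F can take either value.

A=true; B=false; C=true; D=false; E=false; F=true; G=true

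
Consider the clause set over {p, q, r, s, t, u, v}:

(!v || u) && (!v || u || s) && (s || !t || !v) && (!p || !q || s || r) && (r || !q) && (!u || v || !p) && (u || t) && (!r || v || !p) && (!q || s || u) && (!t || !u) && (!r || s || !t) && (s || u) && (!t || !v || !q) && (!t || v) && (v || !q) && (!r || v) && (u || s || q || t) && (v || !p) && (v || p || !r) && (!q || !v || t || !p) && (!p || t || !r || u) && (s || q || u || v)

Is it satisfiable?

Try v = true.
Unit clause (u) forces u = true.
Unit clause (!t) forces t = false.
Try r = true.
Try q = false.
All clauses hold; p, s can take either value.
A satisfying assignment: p ↦ false, q ↦ false, r ↦ true, s ↦ false, t ↦ false, u ↦ true, v ↦ true.

Yes, satisfiable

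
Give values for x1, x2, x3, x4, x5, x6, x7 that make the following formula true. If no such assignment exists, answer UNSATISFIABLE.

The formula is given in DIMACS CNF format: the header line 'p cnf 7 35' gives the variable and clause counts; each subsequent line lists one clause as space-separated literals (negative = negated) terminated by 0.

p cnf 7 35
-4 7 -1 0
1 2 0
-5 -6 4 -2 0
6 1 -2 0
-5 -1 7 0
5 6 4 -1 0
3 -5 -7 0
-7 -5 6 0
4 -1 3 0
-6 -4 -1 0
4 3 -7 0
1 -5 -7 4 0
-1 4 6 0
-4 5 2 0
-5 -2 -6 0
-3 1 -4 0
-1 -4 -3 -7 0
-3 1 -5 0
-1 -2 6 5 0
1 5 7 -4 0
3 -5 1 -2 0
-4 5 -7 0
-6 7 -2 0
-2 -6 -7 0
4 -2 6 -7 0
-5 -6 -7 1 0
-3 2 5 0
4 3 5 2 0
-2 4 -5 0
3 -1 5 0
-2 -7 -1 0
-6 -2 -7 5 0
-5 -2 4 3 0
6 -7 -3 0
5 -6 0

Try x1 = True.
Try x4 = False.
The clause (x3) is unit, so x3 = True.
The clause (x6) is unit, so x6 = True.
The clause (x5) is unit, so x5 = True.
The clause (¬x2) is unit, so x2 = False.
The clause (x7) is unit, so x7 = True.
This assignment satisfies each clause.

x1=True, x2=False, x3=True, x4=False, x5=True, x6=True, x7=True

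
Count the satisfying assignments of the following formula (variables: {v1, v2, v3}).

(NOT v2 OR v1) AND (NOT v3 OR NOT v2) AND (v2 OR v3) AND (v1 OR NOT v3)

There are 2^3 = 8 truth assignments over (v1, v2, v3).
Split on v1. With v1 = true, the clauses containing v1 are satisfied and NOT v1 drops from the rest; 2 of the 2^2 = 4 assignments to the other variables satisfy what remains.
With v1 = false, by the same count on the reduced clause set, 0 assignments work.
Total: 2 + 0 = 2.

2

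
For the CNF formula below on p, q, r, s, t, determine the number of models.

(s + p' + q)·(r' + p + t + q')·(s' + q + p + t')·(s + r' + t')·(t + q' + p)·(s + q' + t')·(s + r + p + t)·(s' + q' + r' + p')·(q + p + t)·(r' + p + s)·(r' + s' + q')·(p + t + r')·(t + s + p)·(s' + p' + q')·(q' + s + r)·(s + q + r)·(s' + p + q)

6

There are 2^5 = 32 truth assignments over (p, q, r, s, t).
Split on s. With s = 1, the clauses containing s are satisfied and s' drops from the rest; 5 of the 2^4 = 16 assignments to the other variables satisfy what remains.
With s = 0, by the same count on the reduced clause set, 1 assignment works.
(One model: p=F, q=T, r=F, s=T, t=T.)
Total: 5 + 1 = 6.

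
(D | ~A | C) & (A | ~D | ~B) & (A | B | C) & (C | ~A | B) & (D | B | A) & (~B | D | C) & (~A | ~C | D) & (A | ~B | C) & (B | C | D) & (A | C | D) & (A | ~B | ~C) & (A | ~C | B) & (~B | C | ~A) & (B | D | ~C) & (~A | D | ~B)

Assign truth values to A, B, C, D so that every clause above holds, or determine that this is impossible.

Case D = 1:
Case A = 1:
Case C = 1:
All clauses hold; B can take either value.

A ↦ 1,  B ↦ 0,  C ↦ 1,  D ↦ 1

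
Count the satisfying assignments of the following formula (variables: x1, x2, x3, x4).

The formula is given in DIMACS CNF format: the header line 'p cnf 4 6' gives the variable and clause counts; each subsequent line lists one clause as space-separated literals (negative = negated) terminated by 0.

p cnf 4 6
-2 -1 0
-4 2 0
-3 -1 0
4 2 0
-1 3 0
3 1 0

There are 2^4 = 16 truth assignments over (x1, x2, x3, x4).
Check each against the 6 clauses (columns in the order x1, x2, x3, x4):
  F F F F  ✗ fails (x4 ∨ x2)
  F F F T  ✗ fails (¬x4 ∨ x2)
  F F T F  ✗ fails (x4 ∨ x2)
  F F T T  ✗ fails (¬x4 ∨ x2)
  F T F F  ✗ fails (x3 ∨ x1)
  F T F T  ✗ fails (x3 ∨ x1)
  F T T F  ✓ satisfies all
  F T T T  ✓ satisfies all
  T F F F  ✗ fails (x4 ∨ x2)
  T F F T  ✗ fails (¬x4 ∨ x2)
  T F T F  ✗ fails (¬x3 ∨ ¬x1)
  T F T T  ✗ fails (¬x4 ∨ x2)
  T T F F  ✗ fails (¬x2 ∨ ¬x1)
  T T F T  ✗ fails (¬x2 ∨ ¬x1)
  T T T F  ✗ fails (¬x2 ∨ ¬x1)
  T T T T  ✗ fails (¬x2 ∨ ¬x1)
2 of the 16 rows are models.

2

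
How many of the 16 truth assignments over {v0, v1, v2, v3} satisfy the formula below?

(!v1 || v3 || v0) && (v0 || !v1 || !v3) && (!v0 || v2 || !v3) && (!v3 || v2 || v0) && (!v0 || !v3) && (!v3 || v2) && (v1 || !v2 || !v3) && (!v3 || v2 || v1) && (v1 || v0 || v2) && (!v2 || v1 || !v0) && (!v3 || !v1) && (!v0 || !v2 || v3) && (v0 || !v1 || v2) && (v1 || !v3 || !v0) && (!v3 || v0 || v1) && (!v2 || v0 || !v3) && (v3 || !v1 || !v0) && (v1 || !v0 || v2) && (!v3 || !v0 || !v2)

There are 2^4 = 16 truth assignments over (v0, v1, v2, v3).
Check each against the 19 clauses (columns in the order v0, v1, v2, v3):
  F F F F  ✗ fails (v1 || v0 || v2)
  F F F T  ✗ fails (!v3 || v2 || v0)
  F F T F  ✓ satisfies all
  F F T T  ✗ fails (v1 || !v2 || !v3)
  F T F F  ✗ fails (!v1 || v3 || v0)
  F T F T  ✗ fails (v0 || !v1 || !v3)
  F T T F  ✗ fails (!v1 || v3 || v0)
  F T T T  ✗ fails (v0 || !v1 || !v3)
  T F F F  ✗ fails (v1 || !v0 || v2)
  T F F T  ✗ fails (!v0 || v2 || !v3)
  T F T F  ✗ fails (!v2 || v1 || !v0)
  T F T T  ✗ fails (!v0 || !v3)
  T T F F  ✗ fails (v3 || !v1 || !v0)
  T T F T  ✗ fails (!v0 || v2 || !v3)
  T T T F  ✗ fails (!v0 || !v2 || v3)
  T T T T  ✗ fails (!v0 || !v3)
1 of the 16 rows is a model.

1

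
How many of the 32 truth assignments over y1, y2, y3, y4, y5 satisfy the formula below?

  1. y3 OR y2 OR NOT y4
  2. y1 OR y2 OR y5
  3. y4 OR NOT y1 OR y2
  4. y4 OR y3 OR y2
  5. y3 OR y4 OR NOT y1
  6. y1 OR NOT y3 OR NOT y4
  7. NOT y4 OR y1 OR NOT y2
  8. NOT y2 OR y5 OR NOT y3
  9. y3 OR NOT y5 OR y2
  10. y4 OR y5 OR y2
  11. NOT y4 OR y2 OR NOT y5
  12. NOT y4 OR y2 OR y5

8

There are 2^5 = 32 truth assignments over (y1, y2, y3, y4, y5).
Split on y5. With y5 = true, the clauses containing y5 are satisfied and NOT y5 drops from the rest; 6 of the 2^4 = 16 assignments to the other variables satisfy what remains.
With y5 = false, by the same count on the reduced clause set, 2 assignments work.
(One model: y1=F, y2=F, y3=T, y4=F, y5=T.)
Total: 6 + 2 = 8.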